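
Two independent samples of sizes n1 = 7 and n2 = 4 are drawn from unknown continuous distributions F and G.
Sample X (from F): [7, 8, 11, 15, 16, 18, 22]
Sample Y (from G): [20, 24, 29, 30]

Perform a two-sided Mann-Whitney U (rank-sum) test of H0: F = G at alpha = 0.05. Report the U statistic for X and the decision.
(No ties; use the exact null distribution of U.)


Step 1: Combine and sort all 11 observations; assign midranks.
sorted (value, group): (7,X), (8,X), (11,X), (15,X), (16,X), (18,X), (20,Y), (22,X), (24,Y), (29,Y), (30,Y)
ranks: 7->1, 8->2, 11->3, 15->4, 16->5, 18->6, 20->7, 22->8, 24->9, 29->10, 30->11
Step 2: Rank sum for X: R1 = 1 + 2 + 3 + 4 + 5 + 6 + 8 = 29.
Step 3: U_X = R1 - n1(n1+1)/2 = 29 - 7*8/2 = 29 - 28 = 1.
       U_Y = n1*n2 - U_X = 28 - 1 = 27.
Step 4: No ties, so the exact null distribution of U (based on enumerating the C(11,7) = 330 equally likely rank assignments) gives the two-sided p-value.
Step 5: p-value = 0.012121; compare to alpha = 0.05. reject H0.

U_X = 1, p = 0.012121, reject H0 at alpha = 0.05.


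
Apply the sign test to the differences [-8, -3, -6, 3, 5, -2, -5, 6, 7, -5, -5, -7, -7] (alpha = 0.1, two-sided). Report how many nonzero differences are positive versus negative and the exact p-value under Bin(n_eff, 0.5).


Step 1: Discard zero differences. Original n = 13; n_eff = number of nonzero differences = 13.
Nonzero differences (with sign): -8, -3, -6, +3, +5, -2, -5, +6, +7, -5, -5, -7, -7
Step 2: Count signs: positive = 4, negative = 9.
Step 3: Under H0: P(positive) = 0.5, so the number of positives S ~ Bin(13, 0.5).
Step 4: Two-sided exact p-value = sum of Bin(13,0.5) probabilities at or below the observed probability = 0.266846.
Step 5: alpha = 0.1. fail to reject H0.

n_eff = 13, pos = 4, neg = 9, p = 0.266846, fail to reject H0.


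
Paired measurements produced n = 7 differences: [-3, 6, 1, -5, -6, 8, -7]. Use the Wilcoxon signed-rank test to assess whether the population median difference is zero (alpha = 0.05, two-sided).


Step 1: Drop any zero differences (none here) and take |d_i|.
|d| = [3, 6, 1, 5, 6, 8, 7]
Step 2: Midrank |d_i| (ties get averaged ranks).
ranks: |3|->2, |6|->4.5, |1|->1, |5|->3, |6|->4.5, |8|->7, |7|->6
Step 3: Attach original signs; sum ranks with positive sign and with negative sign.
W+ = 4.5 + 1 + 7 = 12.5
W- = 2 + 3 + 4.5 + 6 = 15.5
(Check: W+ + W- = 28 should equal n(n+1)/2 = 28.)
Step 4: Test statistic W = min(W+, W-) = 12.5.
Step 5: Ties in |d|, so use the tie-corrected normal approximation.
        E[W] = n(n+1)/4 = 7*8/4 = 14.
        Tie groups: |d|=6 (t=2); sum(t^3 - t) = 6.
        Var[W] = n(n+1)(2n+1)/24 - sum(t^3-t)/48 = 840/24 - 6/48 = 34.875.
        z = (W - E[W]) / sqrt(Var[W]) = (12.5 - 14) / 5.9055 = -0.2540.
        Two-sided p = 2*Phi(z) = 0.799495.
Step 6: alpha = 0.05. fail to reject H0.

W+ = 12.5, W- = 15.5, W = min = 12.5, p = 0.799495, fail to reject H0.


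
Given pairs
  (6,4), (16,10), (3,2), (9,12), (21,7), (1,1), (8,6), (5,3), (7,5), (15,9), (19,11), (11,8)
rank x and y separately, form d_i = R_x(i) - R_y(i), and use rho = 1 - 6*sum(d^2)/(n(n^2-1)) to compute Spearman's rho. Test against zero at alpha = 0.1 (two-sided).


Step 1: Rank x and y separately (midranks; no ties here).
rank(x): 6->4, 16->10, 3->2, 9->7, 21->12, 1->1, 8->6, 5->3, 7->5, 15->9, 19->11, 11->8
rank(y): 4->4, 10->10, 2->2, 12->12, 7->7, 1->1, 6->6, 3->3, 5->5, 9->9, 11->11, 8->8
Step 2: d_i = R_x(i) - R_y(i); compute d_i^2.
  (4-4)^2=0, (10-10)^2=0, (2-2)^2=0, (7-12)^2=25, (12-7)^2=25, (1-1)^2=0, (6-6)^2=0, (3-3)^2=0, (5-5)^2=0, (9-9)^2=0, (11-11)^2=0, (8-8)^2=0
sum(d^2) = 50.
Step 3: rho = 1 - 6*50 / (12*(12^2 - 1)) = 1 - 300/1716 = 0.825175.
Step 4: Under H0, t = rho * sqrt((n-2)/(1-rho^2)) = 4.6195 ~ t(10).
Step 5: Two-sided p-value from the t-distribution with 10 df = 0.000951.
Step 6: alpha = 0.1. reject H0.

rho = 0.8252, p = 0.000951, reject H0 at alpha = 0.1.


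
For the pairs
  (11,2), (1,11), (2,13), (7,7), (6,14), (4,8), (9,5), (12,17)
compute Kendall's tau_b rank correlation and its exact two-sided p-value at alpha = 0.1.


Step 1: Enumerate the 28 unordered pairs (i,j) with i<j and classify each by sign(x_j-x_i) * sign(y_j-y_i).
  (1,2):dx=-10,dy=+9->D; (1,3):dx=-9,dy=+11->D; (1,4):dx=-4,dy=+5->D; (1,5):dx=-5,dy=+12->D
  (1,6):dx=-7,dy=+6->D; (1,7):dx=-2,dy=+3->D; (1,8):dx=+1,dy=+15->C; (2,3):dx=+1,dy=+2->C
  (2,4):dx=+6,dy=-4->D; (2,5):dx=+5,dy=+3->C; (2,6):dx=+3,dy=-3->D; (2,7):dx=+8,dy=-6->D
  (2,8):dx=+11,dy=+6->C; (3,4):dx=+5,dy=-6->D; (3,5):dx=+4,dy=+1->C; (3,6):dx=+2,dy=-5->D
  (3,7):dx=+7,dy=-8->D; (3,8):dx=+10,dy=+4->C; (4,5):dx=-1,dy=+7->D; (4,6):dx=-3,dy=+1->D
  (4,7):dx=+2,dy=-2->D; (4,8):dx=+5,dy=+10->C; (5,6):dx=-2,dy=-6->C; (5,7):dx=+3,dy=-9->D
  (5,8):dx=+6,dy=+3->C; (6,7):dx=+5,dy=-3->D; (6,8):dx=+8,dy=+9->C; (7,8):dx=+3,dy=+12->C
Step 2: C = 11, D = 17, total pairs = 28.
Step 3: tau = (C - D)/(n(n-1)/2) = (11 - 17)/28 = -0.214286.
Step 4: Exact two-sided p-value (enumerate n! = 40320 permutations of y under H0): p = 0.548413.
Step 5: alpha = 0.1. fail to reject H0.

tau_b = -0.2143 (C=11, D=17), p = 0.548413, fail to reject H0.


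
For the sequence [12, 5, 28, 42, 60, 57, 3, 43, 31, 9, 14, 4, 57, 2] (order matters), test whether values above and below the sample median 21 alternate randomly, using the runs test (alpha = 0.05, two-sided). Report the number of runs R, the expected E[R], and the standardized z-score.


Step 1: Compute median = 21; label A = above, B = below.
Labels in order: BBAAAABAABBBAB  (n_A = 7, n_B = 7)
Step 2: Count runs R = 7.
Step 3: Under H0 (random ordering), E[R] = 2*n_A*n_B/(n_A+n_B) + 1 = 2*7*7/14 + 1 = 8.0000.
        Var[R] = 2*n_A*n_B*(2*n_A*n_B - n_A - n_B) / ((n_A+n_B)^2 * (n_A+n_B-1)) = 8232/2548 = 3.2308.
        SD[R] = 1.7974.
Step 4: Continuity-corrected z = (R + 0.5 - E[R]) / SD[R] = (7 + 0.5 - 8.0000) / 1.7974 = -0.2782.
Step 5: Two-sided p-value via normal approximation = 2*(1 - Phi(|z|)) = 0.780879.
Step 6: alpha = 0.05. fail to reject H0.

R = 7, z = -0.2782, p = 0.780879, fail to reject H0.


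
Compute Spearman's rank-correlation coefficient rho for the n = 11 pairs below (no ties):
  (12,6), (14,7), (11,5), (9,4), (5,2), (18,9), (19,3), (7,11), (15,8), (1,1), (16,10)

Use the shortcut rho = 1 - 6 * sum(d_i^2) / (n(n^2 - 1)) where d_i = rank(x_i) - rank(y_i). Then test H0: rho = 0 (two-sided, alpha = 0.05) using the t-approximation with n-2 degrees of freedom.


Step 1: Rank x and y separately (midranks; no ties here).
rank(x): 12->6, 14->7, 11->5, 9->4, 5->2, 18->10, 19->11, 7->3, 15->8, 1->1, 16->9
rank(y): 6->6, 7->7, 5->5, 4->4, 2->2, 9->9, 3->3, 11->11, 8->8, 1->1, 10->10
Step 2: d_i = R_x(i) - R_y(i); compute d_i^2.
  (6-6)^2=0, (7-7)^2=0, (5-5)^2=0, (4-4)^2=0, (2-2)^2=0, (10-9)^2=1, (11-3)^2=64, (3-11)^2=64, (8-8)^2=0, (1-1)^2=0, (9-10)^2=1
sum(d^2) = 130.
Step 3: rho = 1 - 6*130 / (11*(11^2 - 1)) = 1 - 780/1320 = 0.409091.
Step 4: Under H0, t = rho * sqrt((n-2)/(1-rho^2)) = 1.3450 ~ t(9).
Step 5: Two-sided p-value from the t-distribution with 9 df = 0.211545.
Step 6: alpha = 0.05. fail to reject H0.

rho = 0.4091, p = 0.211545, fail to reject H0 at alpha = 0.05.


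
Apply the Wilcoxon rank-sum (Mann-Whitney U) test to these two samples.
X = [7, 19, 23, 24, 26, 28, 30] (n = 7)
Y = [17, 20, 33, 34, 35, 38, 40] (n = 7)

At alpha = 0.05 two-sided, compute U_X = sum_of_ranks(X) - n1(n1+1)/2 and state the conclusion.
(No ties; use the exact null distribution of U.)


Step 1: Combine and sort all 14 observations; assign midranks.
sorted (value, group): (7,X), (17,Y), (19,X), (20,Y), (23,X), (24,X), (26,X), (28,X), (30,X), (33,Y), (34,Y), (35,Y), (38,Y), (40,Y)
ranks: 7->1, 17->2, 19->3, 20->4, 23->5, 24->6, 26->7, 28->8, 30->9, 33->10, 34->11, 35->12, 38->13, 40->14
Step 2: Rank sum for X: R1 = 1 + 3 + 5 + 6 + 7 + 8 + 9 = 39.
Step 3: U_X = R1 - n1(n1+1)/2 = 39 - 7*8/2 = 39 - 28 = 11.
       U_Y = n1*n2 - U_X = 49 - 11 = 38.
Step 4: No ties, so the exact null distribution of U (based on enumerating the C(14,7) = 3432 equally likely rank assignments) gives the two-sided p-value.
Step 5: p-value = 0.097319; compare to alpha = 0.05. fail to reject H0.

U_X = 11, p = 0.097319, fail to reject H0 at alpha = 0.05.


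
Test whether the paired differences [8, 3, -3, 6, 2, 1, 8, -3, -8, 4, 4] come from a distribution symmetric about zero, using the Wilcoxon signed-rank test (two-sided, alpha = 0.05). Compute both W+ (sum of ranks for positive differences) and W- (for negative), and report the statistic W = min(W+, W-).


Step 1: Drop any zero differences (none here) and take |d_i|.
|d| = [8, 3, 3, 6, 2, 1, 8, 3, 8, 4, 4]
Step 2: Midrank |d_i| (ties get averaged ranks).
ranks: |8|->10, |3|->4, |3|->4, |6|->8, |2|->2, |1|->1, |8|->10, |3|->4, |8|->10, |4|->6.5, |4|->6.5
Step 3: Attach original signs; sum ranks with positive sign and with negative sign.
W+ = 10 + 4 + 8 + 2 + 1 + 10 + 6.5 + 6.5 = 48
W- = 4 + 4 + 10 = 18
(Check: W+ + W- = 66 should equal n(n+1)/2 = 66.)
Step 4: Test statistic W = min(W+, W-) = 18.
Step 5: Ties in |d|, so use the tie-corrected normal approximation.
        E[W] = n(n+1)/4 = 11*12/4 = 33.
        Tie groups: |d|=3 (t=3), |d|=4 (t=2), |d|=8 (t=3); sum(t^3 - t) = 54.
        Var[W] = n(n+1)(2n+1)/24 - sum(t^3-t)/48 = 3036/24 - 54/48 = 125.375.
        z = (W - E[W]) / sqrt(Var[W]) = (18 - 33) / 11.1971 = -1.3396.
        Two-sided p = 2*Phi(z) = 0.180365.
Step 6: alpha = 0.05. fail to reject H0.

W+ = 48, W- = 18, W = min = 18, p = 0.180365, fail to reject H0.


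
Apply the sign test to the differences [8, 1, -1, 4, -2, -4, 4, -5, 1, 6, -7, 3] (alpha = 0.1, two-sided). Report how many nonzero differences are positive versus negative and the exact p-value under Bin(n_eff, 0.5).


Step 1: Discard zero differences. Original n = 12; n_eff = number of nonzero differences = 12.
Nonzero differences (with sign): +8, +1, -1, +4, -2, -4, +4, -5, +1, +6, -7, +3
Step 2: Count signs: positive = 7, negative = 5.
Step 3: Under H0: P(positive) = 0.5, so the number of positives S ~ Bin(12, 0.5).
Step 4: Two-sided exact p-value = sum of Bin(12,0.5) probabilities at or below the observed probability = 0.774414.
Step 5: alpha = 0.1. fail to reject H0.

n_eff = 12, pos = 7, neg = 5, p = 0.774414, fail to reject H0.


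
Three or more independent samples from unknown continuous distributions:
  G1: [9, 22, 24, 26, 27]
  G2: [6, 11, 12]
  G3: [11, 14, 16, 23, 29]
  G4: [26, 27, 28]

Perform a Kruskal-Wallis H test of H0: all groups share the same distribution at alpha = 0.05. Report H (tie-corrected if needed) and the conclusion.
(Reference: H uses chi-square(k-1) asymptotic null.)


Step 1: Combine all N = 16 observations and assign midranks.
sorted (value, group, rank): (6,G2,1), (9,G1,2), (11,G2,3.5), (11,G3,3.5), (12,G2,5), (14,G3,6), (16,G3,7), (22,G1,8), (23,G3,9), (24,G1,10), (26,G1,11.5), (26,G4,11.5), (27,G1,13.5), (27,G4,13.5), (28,G4,15), (29,G3,16)
Step 2: Sum ranks within each group.
R_1 = 45 (n_1 = 5)
R_2 = 9.5 (n_2 = 3)
R_3 = 41.5 (n_3 = 5)
R_4 = 40 (n_4 = 3)
Step 3: H = 12/(N(N+1)) * sum(R_i^2/n_i) - 3(N+1)
     = 12/(16*17) * (45^2/5 + 9.5^2/3 + 41.5^2/5 + 40^2/3) - 3*17
     = 0.044118 * 1312.87 - 51
     = 6.920588.
Step 4: Ties present; correction factor C = 1 - 18/(16^3 - 16) = 0.995588. Corrected H = 6.920588 / 0.995588 = 6.951256.
Step 5: Under H0, H ~ chi^2(3); p-value = 0.073468.
Step 6: alpha = 0.05. fail to reject H0.

H = 6.9513, df = 3, p = 0.073468, fail to reject H0.


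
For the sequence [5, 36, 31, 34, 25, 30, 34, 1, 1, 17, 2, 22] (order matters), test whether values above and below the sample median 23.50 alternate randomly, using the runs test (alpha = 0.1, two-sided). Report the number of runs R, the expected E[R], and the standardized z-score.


Step 1: Compute median = 23.50; label A = above, B = below.
Labels in order: BAAAAAABBBBB  (n_A = 6, n_B = 6)
Step 2: Count runs R = 3.
Step 3: Under H0 (random ordering), E[R] = 2*n_A*n_B/(n_A+n_B) + 1 = 2*6*6/12 + 1 = 7.0000.
        Var[R] = 2*n_A*n_B*(2*n_A*n_B - n_A - n_B) / ((n_A+n_B)^2 * (n_A+n_B-1)) = 4320/1584 = 2.7273.
        SD[R] = 1.6514.
Step 4: Continuity-corrected z = (R + 0.5 - E[R]) / SD[R] = (3 + 0.5 - 7.0000) / 1.6514 = -2.1194.
Step 5: Two-sided p-value via normal approximation = 2*(1 - Phi(|z|)) = 0.034060.
Step 6: alpha = 0.1. reject H0.

R = 3, z = -2.1194, p = 0.034060, reject H0.


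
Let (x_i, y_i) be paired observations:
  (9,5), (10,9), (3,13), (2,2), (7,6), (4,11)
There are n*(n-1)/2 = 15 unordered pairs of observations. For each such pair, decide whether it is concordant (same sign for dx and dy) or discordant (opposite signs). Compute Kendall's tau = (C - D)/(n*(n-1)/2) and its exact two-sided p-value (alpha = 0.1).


Step 1: Enumerate the 15 unordered pairs (i,j) with i<j and classify each by sign(x_j-x_i) * sign(y_j-y_i).
  (1,2):dx=+1,dy=+4->C; (1,3):dx=-6,dy=+8->D; (1,4):dx=-7,dy=-3->C; (1,5):dx=-2,dy=+1->D
  (1,6):dx=-5,dy=+6->D; (2,3):dx=-7,dy=+4->D; (2,4):dx=-8,dy=-7->C; (2,5):dx=-3,dy=-3->C
  (2,6):dx=-6,dy=+2->D; (3,4):dx=-1,dy=-11->C; (3,5):dx=+4,dy=-7->D; (3,6):dx=+1,dy=-2->D
  (4,5):dx=+5,dy=+4->C; (4,6):dx=+2,dy=+9->C; (5,6):dx=-3,dy=+5->D
Step 2: C = 7, D = 8, total pairs = 15.
Step 3: tau = (C - D)/(n(n-1)/2) = (7 - 8)/15 = -0.066667.
Step 4: Exact two-sided p-value (enumerate n! = 720 permutations of y under H0): p = 1.000000.
Step 5: alpha = 0.1. fail to reject H0.

tau_b = -0.0667 (C=7, D=8), p = 1.000000, fail to reject H0.


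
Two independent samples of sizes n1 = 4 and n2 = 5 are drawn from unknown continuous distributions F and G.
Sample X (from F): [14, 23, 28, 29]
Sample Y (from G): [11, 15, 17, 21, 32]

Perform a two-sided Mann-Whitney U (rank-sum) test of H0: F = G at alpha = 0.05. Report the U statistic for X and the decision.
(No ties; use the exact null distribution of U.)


Step 1: Combine and sort all 9 observations; assign midranks.
sorted (value, group): (11,Y), (14,X), (15,Y), (17,Y), (21,Y), (23,X), (28,X), (29,X), (32,Y)
ranks: 11->1, 14->2, 15->3, 17->4, 21->5, 23->6, 28->7, 29->8, 32->9
Step 2: Rank sum for X: R1 = 2 + 6 + 7 + 8 = 23.
Step 3: U_X = R1 - n1(n1+1)/2 = 23 - 4*5/2 = 23 - 10 = 13.
       U_Y = n1*n2 - U_X = 20 - 13 = 7.
Step 4: No ties, so the exact null distribution of U (based on enumerating the C(9,4) = 126 equally likely rank assignments) gives the two-sided p-value.
Step 5: p-value = 0.555556; compare to alpha = 0.05. fail to reject H0.

U_X = 13, p = 0.555556, fail to reject H0 at alpha = 0.05.


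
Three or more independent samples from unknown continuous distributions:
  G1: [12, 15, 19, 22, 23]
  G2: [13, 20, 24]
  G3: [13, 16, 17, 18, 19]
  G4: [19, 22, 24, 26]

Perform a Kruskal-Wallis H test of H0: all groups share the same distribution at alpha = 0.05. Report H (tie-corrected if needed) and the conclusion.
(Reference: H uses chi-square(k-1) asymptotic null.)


Step 1: Combine all N = 17 observations and assign midranks.
sorted (value, group, rank): (12,G1,1), (13,G2,2.5), (13,G3,2.5), (15,G1,4), (16,G3,5), (17,G3,6), (18,G3,7), (19,G1,9), (19,G3,9), (19,G4,9), (20,G2,11), (22,G1,12.5), (22,G4,12.5), (23,G1,14), (24,G2,15.5), (24,G4,15.5), (26,G4,17)
Step 2: Sum ranks within each group.
R_1 = 40.5 (n_1 = 5)
R_2 = 29 (n_2 = 3)
R_3 = 29.5 (n_3 = 5)
R_4 = 54 (n_4 = 4)
Step 3: H = 12/(N(N+1)) * sum(R_i^2/n_i) - 3(N+1)
     = 12/(17*18) * (40.5^2/5 + 29^2/3 + 29.5^2/5 + 54^2/4) - 3*18
     = 0.039216 * 1511.43 - 54
     = 5.271895.
Step 4: Ties present; correction factor C = 1 - 42/(17^3 - 17) = 0.991422. Corrected H = 5.271895 / 0.991422 = 5.317511.
Step 5: Under H0, H ~ chi^2(3); p-value = 0.149970.
Step 6: alpha = 0.05. fail to reject H0.

H = 5.3175, df = 3, p = 0.149970, fail to reject H0.


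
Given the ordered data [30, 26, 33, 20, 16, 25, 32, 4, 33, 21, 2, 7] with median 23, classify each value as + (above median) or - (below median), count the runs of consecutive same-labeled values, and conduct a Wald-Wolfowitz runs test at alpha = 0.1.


Step 1: Compute median = 23; label A = above, B = below.
Labels in order: AAABBAABABBB  (n_A = 6, n_B = 6)
Step 2: Count runs R = 6.
Step 3: Under H0 (random ordering), E[R] = 2*n_A*n_B/(n_A+n_B) + 1 = 2*6*6/12 + 1 = 7.0000.
        Var[R] = 2*n_A*n_B*(2*n_A*n_B - n_A - n_B) / ((n_A+n_B)^2 * (n_A+n_B-1)) = 4320/1584 = 2.7273.
        SD[R] = 1.6514.
Step 4: Continuity-corrected z = (R + 0.5 - E[R]) / SD[R] = (6 + 0.5 - 7.0000) / 1.6514 = -0.3028.
Step 5: Two-sided p-value via normal approximation = 2*(1 - Phi(|z|)) = 0.762069.
Step 6: alpha = 0.1. fail to reject H0.

R = 6, z = -0.3028, p = 0.762069, fail to reject H0.


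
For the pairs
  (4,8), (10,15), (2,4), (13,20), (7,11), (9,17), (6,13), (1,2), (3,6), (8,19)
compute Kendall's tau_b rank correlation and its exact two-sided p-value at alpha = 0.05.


Step 1: Enumerate the 45 unordered pairs (i,j) with i<j and classify each by sign(x_j-x_i) * sign(y_j-y_i).
  (1,2):dx=+6,dy=+7->C; (1,3):dx=-2,dy=-4->C; (1,4):dx=+9,dy=+12->C; (1,5):dx=+3,dy=+3->C
  (1,6):dx=+5,dy=+9->C; (1,7):dx=+2,dy=+5->C; (1,8):dx=-3,dy=-6->C; (1,9):dx=-1,dy=-2->C
  (1,10):dx=+4,dy=+11->C; (2,3):dx=-8,dy=-11->C; (2,4):dx=+3,dy=+5->C; (2,5):dx=-3,dy=-4->C
  (2,6):dx=-1,dy=+2->D; (2,7):dx=-4,dy=-2->C; (2,8):dx=-9,dy=-13->C; (2,9):dx=-7,dy=-9->C
  (2,10):dx=-2,dy=+4->D; (3,4):dx=+11,dy=+16->C; (3,5):dx=+5,dy=+7->C; (3,6):dx=+7,dy=+13->C
  (3,7):dx=+4,dy=+9->C; (3,8):dx=-1,dy=-2->C; (3,9):dx=+1,dy=+2->C; (3,10):dx=+6,dy=+15->C
  (4,5):dx=-6,dy=-9->C; (4,6):dx=-4,dy=-3->C; (4,7):dx=-7,dy=-7->C; (4,8):dx=-12,dy=-18->C
  (4,9):dx=-10,dy=-14->C; (4,10):dx=-5,dy=-1->C; (5,6):dx=+2,dy=+6->C; (5,7):dx=-1,dy=+2->D
  (5,8):dx=-6,dy=-9->C; (5,9):dx=-4,dy=-5->C; (5,10):dx=+1,dy=+8->C; (6,7):dx=-3,dy=-4->C
  (6,8):dx=-8,dy=-15->C; (6,9):dx=-6,dy=-11->C; (6,10):dx=-1,dy=+2->D; (7,8):dx=-5,dy=-11->C
  (7,9):dx=-3,dy=-7->C; (7,10):dx=+2,dy=+6->C; (8,9):dx=+2,dy=+4->C; (8,10):dx=+7,dy=+17->C
  (9,10):dx=+5,dy=+13->C
Step 2: C = 41, D = 4, total pairs = 45.
Step 3: tau = (C - D)/(n(n-1)/2) = (41 - 4)/45 = 0.822222.
Step 4: Exact two-sided p-value (enumerate n! = 3628800 permutations of y under H0): p = 0.000358.
Step 5: alpha = 0.05. reject H0.

tau_b = 0.8222 (C=41, D=4), p = 0.000358, reject H0.


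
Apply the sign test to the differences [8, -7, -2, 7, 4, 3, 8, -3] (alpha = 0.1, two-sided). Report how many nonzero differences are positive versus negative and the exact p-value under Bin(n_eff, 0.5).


Step 1: Discard zero differences. Original n = 8; n_eff = number of nonzero differences = 8.
Nonzero differences (with sign): +8, -7, -2, +7, +4, +3, +8, -3
Step 2: Count signs: positive = 5, negative = 3.
Step 3: Under H0: P(positive) = 0.5, so the number of positives S ~ Bin(8, 0.5).
Step 4: Two-sided exact p-value = sum of Bin(8,0.5) probabilities at or below the observed probability = 0.726562.
Step 5: alpha = 0.1. fail to reject H0.

n_eff = 8, pos = 5, neg = 3, p = 0.726562, fail to reject H0.


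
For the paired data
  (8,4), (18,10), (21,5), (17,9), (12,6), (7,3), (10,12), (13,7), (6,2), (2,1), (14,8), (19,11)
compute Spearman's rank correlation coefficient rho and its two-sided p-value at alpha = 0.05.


Step 1: Rank x and y separately (midranks; no ties here).
rank(x): 8->4, 18->10, 21->12, 17->9, 12->6, 7->3, 10->5, 13->7, 6->2, 2->1, 14->8, 19->11
rank(y): 4->4, 10->10, 5->5, 9->9, 6->6, 3->3, 12->12, 7->7, 2->2, 1->1, 8->8, 11->11
Step 2: d_i = R_x(i) - R_y(i); compute d_i^2.
  (4-4)^2=0, (10-10)^2=0, (12-5)^2=49, (9-9)^2=0, (6-6)^2=0, (3-3)^2=0, (5-12)^2=49, (7-7)^2=0, (2-2)^2=0, (1-1)^2=0, (8-8)^2=0, (11-11)^2=0
sum(d^2) = 98.
Step 3: rho = 1 - 6*98 / (12*(12^2 - 1)) = 1 - 588/1716 = 0.657343.
Step 4: Under H0, t = rho * sqrt((n-2)/(1-rho^2)) = 2.7584 ~ t(10).
Step 5: Two-sided p-value from the t-distribution with 10 df = 0.020185.
Step 6: alpha = 0.05. reject H0.

rho = 0.6573, p = 0.020185, reject H0 at alpha = 0.05.


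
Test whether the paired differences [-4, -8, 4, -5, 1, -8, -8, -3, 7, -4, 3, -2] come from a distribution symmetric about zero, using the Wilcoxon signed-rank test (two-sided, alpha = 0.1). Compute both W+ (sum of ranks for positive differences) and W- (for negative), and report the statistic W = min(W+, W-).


Step 1: Drop any zero differences (none here) and take |d_i|.
|d| = [4, 8, 4, 5, 1, 8, 8, 3, 7, 4, 3, 2]
Step 2: Midrank |d_i| (ties get averaged ranks).
ranks: |4|->6, |8|->11, |4|->6, |5|->8, |1|->1, |8|->11, |8|->11, |3|->3.5, |7|->9, |4|->6, |3|->3.5, |2|->2
Step 3: Attach original signs; sum ranks with positive sign and with negative sign.
W+ = 6 + 1 + 9 + 3.5 = 19.5
W- = 6 + 11 + 8 + 11 + 11 + 3.5 + 6 + 2 = 58.5
(Check: W+ + W- = 78 should equal n(n+1)/2 = 78.)
Step 4: Test statistic W = min(W+, W-) = 19.5.
Step 5: Ties in |d|, so use the tie-corrected normal approximation.
        E[W] = n(n+1)/4 = 12*13/4 = 39.
        Tie groups: |d|=3 (t=2), |d|=4 (t=3), |d|=8 (t=3); sum(t^3 - t) = 54.
        Var[W] = n(n+1)(2n+1)/24 - sum(t^3-t)/48 = 3900/24 - 54/48 = 161.375.
        z = (W - E[W]) / sqrt(Var[W]) = (19.5 - 39) / 12.7033 = -1.5350.
        Two-sided p = 2*Phi(z) = 0.124777.
Step 6: alpha = 0.1. fail to reject H0.

W+ = 19.5, W- = 58.5, W = min = 19.5, p = 0.124777, fail to reject H0.


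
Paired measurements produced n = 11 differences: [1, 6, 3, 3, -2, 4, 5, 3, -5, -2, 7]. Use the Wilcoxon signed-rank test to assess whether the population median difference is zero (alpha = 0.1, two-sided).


Step 1: Drop any zero differences (none here) and take |d_i|.
|d| = [1, 6, 3, 3, 2, 4, 5, 3, 5, 2, 7]
Step 2: Midrank |d_i| (ties get averaged ranks).
ranks: |1|->1, |6|->10, |3|->5, |3|->5, |2|->2.5, |4|->7, |5|->8.5, |3|->5, |5|->8.5, |2|->2.5, |7|->11
Step 3: Attach original signs; sum ranks with positive sign and with negative sign.
W+ = 1 + 10 + 5 + 5 + 7 + 8.5 + 5 + 11 = 52.5
W- = 2.5 + 8.5 + 2.5 = 13.5
(Check: W+ + W- = 66 should equal n(n+1)/2 = 66.)
Step 4: Test statistic W = min(W+, W-) = 13.5.
Step 5: Ties in |d|, so use the tie-corrected normal approximation.
        E[W] = n(n+1)/4 = 11*12/4 = 33.
        Tie groups: |d|=2 (t=2), |d|=3 (t=3), |d|=5 (t=2); sum(t^3 - t) = 36.
        Var[W] = n(n+1)(2n+1)/24 - sum(t^3-t)/48 = 3036/24 - 36/48 = 125.75.
        z = (W - E[W]) / sqrt(Var[W]) = (13.5 - 33) / 11.2138 = -1.7389.
        Two-sided p = 2*Phi(z) = 0.082048.
Step 6: alpha = 0.1. reject H0.

W+ = 52.5, W- = 13.5, W = min = 13.5, p = 0.082048, reject H0.


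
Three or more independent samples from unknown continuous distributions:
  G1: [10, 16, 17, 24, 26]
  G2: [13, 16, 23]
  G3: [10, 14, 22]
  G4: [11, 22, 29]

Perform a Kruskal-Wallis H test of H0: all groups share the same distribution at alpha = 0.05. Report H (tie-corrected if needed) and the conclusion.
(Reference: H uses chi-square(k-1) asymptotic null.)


Step 1: Combine all N = 14 observations and assign midranks.
sorted (value, group, rank): (10,G1,1.5), (10,G3,1.5), (11,G4,3), (13,G2,4), (14,G3,5), (16,G1,6.5), (16,G2,6.5), (17,G1,8), (22,G3,9.5), (22,G4,9.5), (23,G2,11), (24,G1,12), (26,G1,13), (29,G4,14)
Step 2: Sum ranks within each group.
R_1 = 41 (n_1 = 5)
R_2 = 21.5 (n_2 = 3)
R_3 = 16 (n_3 = 3)
R_4 = 26.5 (n_4 = 3)
Step 3: H = 12/(N(N+1)) * sum(R_i^2/n_i) - 3(N+1)
     = 12/(14*15) * (41^2/5 + 21.5^2/3 + 16^2/3 + 26.5^2/3) - 3*15
     = 0.057143 * 809.7 - 45
     = 1.268571.
Step 4: Ties present; correction factor C = 1 - 18/(14^3 - 14) = 0.993407. Corrected H = 1.268571 / 0.993407 = 1.276991.
Step 5: Under H0, H ~ chi^2(3); p-value = 0.734604.
Step 6: alpha = 0.05. fail to reject H0.

H = 1.2770, df = 3, p = 0.734604, fail to reject H0.


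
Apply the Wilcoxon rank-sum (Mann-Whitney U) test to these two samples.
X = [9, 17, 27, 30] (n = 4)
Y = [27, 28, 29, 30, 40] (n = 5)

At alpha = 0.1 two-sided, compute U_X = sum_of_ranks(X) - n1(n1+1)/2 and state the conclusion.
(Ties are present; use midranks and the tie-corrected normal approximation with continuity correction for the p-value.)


Step 1: Combine and sort all 9 observations; assign midranks.
sorted (value, group): (9,X), (17,X), (27,X), (27,Y), (28,Y), (29,Y), (30,X), (30,Y), (40,Y)
ranks: 9->1, 17->2, 27->3.5, 27->3.5, 28->5, 29->6, 30->7.5, 30->7.5, 40->9
Step 2: Rank sum for X: R1 = 1 + 2 + 3.5 + 7.5 = 14.
Step 3: U_X = R1 - n1(n1+1)/2 = 14 - 4*5/2 = 14 - 10 = 4.
       U_Y = n1*n2 - U_X = 20 - 4 = 16.
Step 4: Ties are present, so use the tie-corrected normal approximation (with continuity correction) for the p-value.
Step 5: p-value = 0.174277; compare to alpha = 0.1. fail to reject H0.

U_X = 4, p = 0.174277, fail to reject H0 at alpha = 0.1.


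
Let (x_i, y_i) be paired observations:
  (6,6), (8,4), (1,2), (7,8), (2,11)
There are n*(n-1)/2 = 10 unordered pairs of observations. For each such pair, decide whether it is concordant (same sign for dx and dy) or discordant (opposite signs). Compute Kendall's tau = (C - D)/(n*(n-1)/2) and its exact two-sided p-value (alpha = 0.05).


Step 1: Enumerate the 10 unordered pairs (i,j) with i<j and classify each by sign(x_j-x_i) * sign(y_j-y_i).
  (1,2):dx=+2,dy=-2->D; (1,3):dx=-5,dy=-4->C; (1,4):dx=+1,dy=+2->C; (1,5):dx=-4,dy=+5->D
  (2,3):dx=-7,dy=-2->C; (2,4):dx=-1,dy=+4->D; (2,5):dx=-6,dy=+7->D; (3,4):dx=+6,dy=+6->C
  (3,5):dx=+1,dy=+9->C; (4,5):dx=-5,dy=+3->D
Step 2: C = 5, D = 5, total pairs = 10.
Step 3: tau = (C - D)/(n(n-1)/2) = (5 - 5)/10 = 0.000000.
Step 4: Exact two-sided p-value (enumerate n! = 120 permutations of y under H0): p = 1.000000.
Step 5: alpha = 0.05. fail to reject H0.

tau_b = 0.0000 (C=5, D=5), p = 1.000000, fail to reject H0.


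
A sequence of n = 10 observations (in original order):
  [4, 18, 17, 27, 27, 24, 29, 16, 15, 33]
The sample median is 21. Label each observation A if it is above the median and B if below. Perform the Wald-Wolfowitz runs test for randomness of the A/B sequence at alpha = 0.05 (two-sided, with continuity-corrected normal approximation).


Step 1: Compute median = 21; label A = above, B = below.
Labels in order: BBBAAAABBA  (n_A = 5, n_B = 5)
Step 2: Count runs R = 4.
Step 3: Under H0 (random ordering), E[R] = 2*n_A*n_B/(n_A+n_B) + 1 = 2*5*5/10 + 1 = 6.0000.
        Var[R] = 2*n_A*n_B*(2*n_A*n_B - n_A - n_B) / ((n_A+n_B)^2 * (n_A+n_B-1)) = 2000/900 = 2.2222.
        SD[R] = 1.4907.
Step 4: Continuity-corrected z = (R + 0.5 - E[R]) / SD[R] = (4 + 0.5 - 6.0000) / 1.4907 = -1.0062.
Step 5: Two-sided p-value via normal approximation = 2*(1 - Phi(|z|)) = 0.314305.
Step 6: alpha = 0.05. fail to reject H0.

R = 4, z = -1.0062, p = 0.314305, fail to reject H0.


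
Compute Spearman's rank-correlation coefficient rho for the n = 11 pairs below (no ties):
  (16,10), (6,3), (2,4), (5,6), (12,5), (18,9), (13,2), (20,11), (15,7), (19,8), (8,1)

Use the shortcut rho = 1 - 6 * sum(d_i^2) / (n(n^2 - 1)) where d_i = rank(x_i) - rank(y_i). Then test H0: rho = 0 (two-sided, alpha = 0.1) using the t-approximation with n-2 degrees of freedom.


Step 1: Rank x and y separately (midranks; no ties here).
rank(x): 16->8, 6->3, 2->1, 5->2, 12->5, 18->9, 13->6, 20->11, 15->7, 19->10, 8->4
rank(y): 10->10, 3->3, 4->4, 6->6, 5->5, 9->9, 2->2, 11->11, 7->7, 8->8, 1->1
Step 2: d_i = R_x(i) - R_y(i); compute d_i^2.
  (8-10)^2=4, (3-3)^2=0, (1-4)^2=9, (2-6)^2=16, (5-5)^2=0, (9-9)^2=0, (6-2)^2=16, (11-11)^2=0, (7-7)^2=0, (10-8)^2=4, (4-1)^2=9
sum(d^2) = 58.
Step 3: rho = 1 - 6*58 / (11*(11^2 - 1)) = 1 - 348/1320 = 0.736364.
Step 4: Under H0, t = rho * sqrt((n-2)/(1-rho^2)) = 3.2651 ~ t(9).
Step 5: Two-sided p-value from the t-distribution with 9 df = 0.009760.
Step 6: alpha = 0.1. reject H0.

rho = 0.7364, p = 0.009760, reject H0 at alpha = 0.1.


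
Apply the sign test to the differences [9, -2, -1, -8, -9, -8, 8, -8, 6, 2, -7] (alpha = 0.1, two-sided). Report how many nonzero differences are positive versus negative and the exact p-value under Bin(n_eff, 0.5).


Step 1: Discard zero differences. Original n = 11; n_eff = number of nonzero differences = 11.
Nonzero differences (with sign): +9, -2, -1, -8, -9, -8, +8, -8, +6, +2, -7
Step 2: Count signs: positive = 4, negative = 7.
Step 3: Under H0: P(positive) = 0.5, so the number of positives S ~ Bin(11, 0.5).
Step 4: Two-sided exact p-value = sum of Bin(11,0.5) probabilities at or below the observed probability = 0.548828.
Step 5: alpha = 0.1. fail to reject H0.

n_eff = 11, pos = 4, neg = 7, p = 0.548828, fail to reject H0.


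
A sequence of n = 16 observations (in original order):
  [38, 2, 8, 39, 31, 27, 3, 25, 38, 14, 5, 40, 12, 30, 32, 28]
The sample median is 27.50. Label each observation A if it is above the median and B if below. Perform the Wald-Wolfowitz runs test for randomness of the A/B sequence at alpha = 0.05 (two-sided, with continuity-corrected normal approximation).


Step 1: Compute median = 27.50; label A = above, B = below.
Labels in order: ABBAABBBABBABAAA  (n_A = 8, n_B = 8)
Step 2: Count runs R = 9.
Step 3: Under H0 (random ordering), E[R] = 2*n_A*n_B/(n_A+n_B) + 1 = 2*8*8/16 + 1 = 9.0000.
        Var[R] = 2*n_A*n_B*(2*n_A*n_B - n_A - n_B) / ((n_A+n_B)^2 * (n_A+n_B-1)) = 14336/3840 = 3.7333.
        SD[R] = 1.9322.
Step 4: R = E[R], so z = 0 with no continuity correction.
Step 5: Two-sided p-value via normal approximation = 2*(1 - Phi(|z|)) = 1.000000.
Step 6: alpha = 0.05. fail to reject H0.

R = 9, z = 0.0000, p = 1.000000, fail to reject H0.


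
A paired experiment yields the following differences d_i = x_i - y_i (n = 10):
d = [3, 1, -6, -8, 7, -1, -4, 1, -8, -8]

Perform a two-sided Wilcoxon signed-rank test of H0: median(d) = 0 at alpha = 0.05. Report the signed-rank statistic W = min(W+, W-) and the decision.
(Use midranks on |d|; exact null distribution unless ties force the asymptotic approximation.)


Step 1: Drop any zero differences (none here) and take |d_i|.
|d| = [3, 1, 6, 8, 7, 1, 4, 1, 8, 8]
Step 2: Midrank |d_i| (ties get averaged ranks).
ranks: |3|->4, |1|->2, |6|->6, |8|->9, |7|->7, |1|->2, |4|->5, |1|->2, |8|->9, |8|->9
Step 3: Attach original signs; sum ranks with positive sign and with negative sign.
W+ = 4 + 2 + 7 + 2 = 15
W- = 6 + 9 + 2 + 5 + 9 + 9 = 40
(Check: W+ + W- = 55 should equal n(n+1)/2 = 55.)
Step 4: Test statistic W = min(W+, W-) = 15.
Step 5: Ties in |d|, so use the tie-corrected normal approximation.
        E[W] = n(n+1)/4 = 10*11/4 = 27.5.
        Tie groups: |d|=1 (t=3), |d|=8 (t=3); sum(t^3 - t) = 48.
        Var[W] = n(n+1)(2n+1)/24 - sum(t^3-t)/48 = 2310/24 - 48/48 = 95.25.
        z = (W - E[W]) / sqrt(Var[W]) = (15 - 27.5) / 9.7596 = -1.2808.
        Two-sided p = 2*Phi(z) = 0.200268.
Step 6: alpha = 0.05. fail to reject H0.

W+ = 15, W- = 40, W = min = 15, p = 0.200268, fail to reject H0.


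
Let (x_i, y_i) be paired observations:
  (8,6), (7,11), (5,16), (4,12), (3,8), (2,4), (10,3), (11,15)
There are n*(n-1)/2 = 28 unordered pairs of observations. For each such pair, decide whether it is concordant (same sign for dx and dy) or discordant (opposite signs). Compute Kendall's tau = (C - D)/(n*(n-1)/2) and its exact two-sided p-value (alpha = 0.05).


Step 1: Enumerate the 28 unordered pairs (i,j) with i<j and classify each by sign(x_j-x_i) * sign(y_j-y_i).
  (1,2):dx=-1,dy=+5->D; (1,3):dx=-3,dy=+10->D; (1,4):dx=-4,dy=+6->D; (1,5):dx=-5,dy=+2->D
  (1,6):dx=-6,dy=-2->C; (1,7):dx=+2,dy=-3->D; (1,8):dx=+3,dy=+9->C; (2,3):dx=-2,dy=+5->D
  (2,4):dx=-3,dy=+1->D; (2,5):dx=-4,dy=-3->C; (2,6):dx=-5,dy=-7->C; (2,7):dx=+3,dy=-8->D
  (2,8):dx=+4,dy=+4->C; (3,4):dx=-1,dy=-4->C; (3,5):dx=-2,dy=-8->C; (3,6):dx=-3,dy=-12->C
  (3,7):dx=+5,dy=-13->D; (3,8):dx=+6,dy=-1->D; (4,5):dx=-1,dy=-4->C; (4,6):dx=-2,dy=-8->C
  (4,7):dx=+6,dy=-9->D; (4,8):dx=+7,dy=+3->C; (5,6):dx=-1,dy=-4->C; (5,7):dx=+7,dy=-5->D
  (5,8):dx=+8,dy=+7->C; (6,7):dx=+8,dy=-1->D; (6,8):dx=+9,dy=+11->C; (7,8):dx=+1,dy=+12->C
Step 2: C = 15, D = 13, total pairs = 28.
Step 3: tau = (C - D)/(n(n-1)/2) = (15 - 13)/28 = 0.071429.
Step 4: Exact two-sided p-value (enumerate n! = 40320 permutations of y under H0): p = 0.904861.
Step 5: alpha = 0.05. fail to reject H0.

tau_b = 0.0714 (C=15, D=13), p = 0.904861, fail to reject H0.


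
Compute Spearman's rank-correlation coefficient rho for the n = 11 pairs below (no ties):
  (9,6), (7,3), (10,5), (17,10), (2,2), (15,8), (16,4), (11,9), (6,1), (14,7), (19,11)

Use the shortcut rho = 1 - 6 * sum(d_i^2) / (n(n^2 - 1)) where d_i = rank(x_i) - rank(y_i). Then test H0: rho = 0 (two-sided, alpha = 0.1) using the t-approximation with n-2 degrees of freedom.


Step 1: Rank x and y separately (midranks; no ties here).
rank(x): 9->4, 7->3, 10->5, 17->10, 2->1, 15->8, 16->9, 11->6, 6->2, 14->7, 19->11
rank(y): 6->6, 3->3, 5->5, 10->10, 2->2, 8->8, 4->4, 9->9, 1->1, 7->7, 11->11
Step 2: d_i = R_x(i) - R_y(i); compute d_i^2.
  (4-6)^2=4, (3-3)^2=0, (5-5)^2=0, (10-10)^2=0, (1-2)^2=1, (8-8)^2=0, (9-4)^2=25, (6-9)^2=9, (2-1)^2=1, (7-7)^2=0, (11-11)^2=0
sum(d^2) = 40.
Step 3: rho = 1 - 6*40 / (11*(11^2 - 1)) = 1 - 240/1320 = 0.818182.
Step 4: Under H0, t = rho * sqrt((n-2)/(1-rho^2)) = 4.2691 ~ t(9).
Step 5: Two-sided p-value from the t-distribution with 9 df = 0.002083.
Step 6: alpha = 0.1. reject H0.

rho = 0.8182, p = 0.002083, reject H0 at alpha = 0.1.


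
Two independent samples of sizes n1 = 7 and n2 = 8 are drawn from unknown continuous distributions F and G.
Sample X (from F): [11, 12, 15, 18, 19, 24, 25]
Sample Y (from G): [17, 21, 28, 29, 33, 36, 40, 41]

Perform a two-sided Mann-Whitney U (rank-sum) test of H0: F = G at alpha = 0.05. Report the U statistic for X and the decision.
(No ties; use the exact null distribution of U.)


Step 1: Combine and sort all 15 observations; assign midranks.
sorted (value, group): (11,X), (12,X), (15,X), (17,Y), (18,X), (19,X), (21,Y), (24,X), (25,X), (28,Y), (29,Y), (33,Y), (36,Y), (40,Y), (41,Y)
ranks: 11->1, 12->2, 15->3, 17->4, 18->5, 19->6, 21->7, 24->8, 25->9, 28->10, 29->11, 33->12, 36->13, 40->14, 41->15
Step 2: Rank sum for X: R1 = 1 + 2 + 3 + 5 + 6 + 8 + 9 = 34.
Step 3: U_X = R1 - n1(n1+1)/2 = 34 - 7*8/2 = 34 - 28 = 6.
       U_Y = n1*n2 - U_X = 56 - 6 = 50.
Step 4: No ties, so the exact null distribution of U (based on enumerating the C(15,7) = 6435 equally likely rank assignments) gives the two-sided p-value.
Step 5: p-value = 0.009324; compare to alpha = 0.05. reject H0.

U_X = 6, p = 0.009324, reject H0 at alpha = 0.05.


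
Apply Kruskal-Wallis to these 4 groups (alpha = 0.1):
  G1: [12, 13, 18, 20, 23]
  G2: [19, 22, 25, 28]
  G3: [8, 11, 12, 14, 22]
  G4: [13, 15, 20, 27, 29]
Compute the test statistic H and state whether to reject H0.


Step 1: Combine all N = 19 observations and assign midranks.
sorted (value, group, rank): (8,G3,1), (11,G3,2), (12,G1,3.5), (12,G3,3.5), (13,G1,5.5), (13,G4,5.5), (14,G3,7), (15,G4,8), (18,G1,9), (19,G2,10), (20,G1,11.5), (20,G4,11.5), (22,G2,13.5), (22,G3,13.5), (23,G1,15), (25,G2,16), (27,G4,17), (28,G2,18), (29,G4,19)
Step 2: Sum ranks within each group.
R_1 = 44.5 (n_1 = 5)
R_2 = 57.5 (n_2 = 4)
R_3 = 27 (n_3 = 5)
R_4 = 61 (n_4 = 5)
Step 3: H = 12/(N(N+1)) * sum(R_i^2/n_i) - 3(N+1)
     = 12/(19*20) * (44.5^2/5 + 57.5^2/4 + 27^2/5 + 61^2/5) - 3*20
     = 0.031579 * 2112.61 - 60
     = 6.714079.
Step 4: Ties present; correction factor C = 1 - 24/(19^3 - 19) = 0.996491. Corrected H = 6.714079 / 0.996491 = 6.737720.
Step 5: Under H0, H ~ chi^2(3); p-value = 0.080744.
Step 6: alpha = 0.1. reject H0.

H = 6.7377, df = 3, p = 0.080744, reject H0.


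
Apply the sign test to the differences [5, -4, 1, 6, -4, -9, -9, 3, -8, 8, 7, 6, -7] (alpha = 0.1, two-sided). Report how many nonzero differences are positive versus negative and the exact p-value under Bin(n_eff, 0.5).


Step 1: Discard zero differences. Original n = 13; n_eff = number of nonzero differences = 13.
Nonzero differences (with sign): +5, -4, +1, +6, -4, -9, -9, +3, -8, +8, +7, +6, -7
Step 2: Count signs: positive = 7, negative = 6.
Step 3: Under H0: P(positive) = 0.5, so the number of positives S ~ Bin(13, 0.5).
Step 4: Two-sided exact p-value = sum of Bin(13,0.5) probabilities at or below the observed probability = 1.000000.
Step 5: alpha = 0.1. fail to reject H0.

n_eff = 13, pos = 7, neg = 6, p = 1.000000, fail to reject H0.


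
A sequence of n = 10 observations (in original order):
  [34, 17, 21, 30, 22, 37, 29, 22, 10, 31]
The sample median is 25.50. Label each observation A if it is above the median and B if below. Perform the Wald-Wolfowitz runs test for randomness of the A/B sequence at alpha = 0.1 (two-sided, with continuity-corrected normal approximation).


Step 1: Compute median = 25.50; label A = above, B = below.
Labels in order: ABBABAABBA  (n_A = 5, n_B = 5)
Step 2: Count runs R = 7.
Step 3: Under H0 (random ordering), E[R] = 2*n_A*n_B/(n_A+n_B) + 1 = 2*5*5/10 + 1 = 6.0000.
        Var[R] = 2*n_A*n_B*(2*n_A*n_B - n_A - n_B) / ((n_A+n_B)^2 * (n_A+n_B-1)) = 2000/900 = 2.2222.
        SD[R] = 1.4907.
Step 4: Continuity-corrected z = (R - 0.5 - E[R]) / SD[R] = (7 - 0.5 - 6.0000) / 1.4907 = 0.3354.
Step 5: Two-sided p-value via normal approximation = 2*(1 - Phi(|z|)) = 0.737316.
Step 6: alpha = 0.1. fail to reject H0.

R = 7, z = 0.3354, p = 0.737316, fail to reject H0.


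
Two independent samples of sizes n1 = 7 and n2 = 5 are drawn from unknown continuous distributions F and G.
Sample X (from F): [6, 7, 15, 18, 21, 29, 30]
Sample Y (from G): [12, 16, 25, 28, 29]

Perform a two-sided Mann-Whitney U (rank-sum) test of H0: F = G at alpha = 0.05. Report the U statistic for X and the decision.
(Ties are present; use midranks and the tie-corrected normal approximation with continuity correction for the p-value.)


Step 1: Combine and sort all 12 observations; assign midranks.
sorted (value, group): (6,X), (7,X), (12,Y), (15,X), (16,Y), (18,X), (21,X), (25,Y), (28,Y), (29,X), (29,Y), (30,X)
ranks: 6->1, 7->2, 12->3, 15->4, 16->5, 18->6, 21->7, 25->8, 28->9, 29->10.5, 29->10.5, 30->12
Step 2: Rank sum for X: R1 = 1 + 2 + 4 + 6 + 7 + 10.5 + 12 = 42.5.
Step 3: U_X = R1 - n1(n1+1)/2 = 42.5 - 7*8/2 = 42.5 - 28 = 14.5.
       U_Y = n1*n2 - U_X = 35 - 14.5 = 20.5.
Step 4: Ties are present, so use the tie-corrected normal approximation (with continuity correction) for the p-value.
Step 5: p-value = 0.684221; compare to alpha = 0.05. fail to reject H0.

U_X = 14.5, p = 0.684221, fail to reject H0 at alpha = 0.05.


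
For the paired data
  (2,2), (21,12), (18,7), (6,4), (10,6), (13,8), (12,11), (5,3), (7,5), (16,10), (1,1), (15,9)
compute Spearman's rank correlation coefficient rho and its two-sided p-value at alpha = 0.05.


Step 1: Rank x and y separately (midranks; no ties here).
rank(x): 2->2, 21->12, 18->11, 6->4, 10->6, 13->8, 12->7, 5->3, 7->5, 16->10, 1->1, 15->9
rank(y): 2->2, 12->12, 7->7, 4->4, 6->6, 8->8, 11->11, 3->3, 5->5, 10->10, 1->1, 9->9
Step 2: d_i = R_x(i) - R_y(i); compute d_i^2.
  (2-2)^2=0, (12-12)^2=0, (11-7)^2=16, (4-4)^2=0, (6-6)^2=0, (8-8)^2=0, (7-11)^2=16, (3-3)^2=0, (5-5)^2=0, (10-10)^2=0, (1-1)^2=0, (9-9)^2=0
sum(d^2) = 32.
Step 3: rho = 1 - 6*32 / (12*(12^2 - 1)) = 1 - 192/1716 = 0.888112.
Step 4: Under H0, t = rho * sqrt((n-2)/(1-rho^2)) = 6.1103 ~ t(10).
Step 5: Two-sided p-value from the t-distribution with 10 df = 0.000114.
Step 6: alpha = 0.05. reject H0.

rho = 0.8881, p = 0.000114, reject H0 at alpha = 0.05.


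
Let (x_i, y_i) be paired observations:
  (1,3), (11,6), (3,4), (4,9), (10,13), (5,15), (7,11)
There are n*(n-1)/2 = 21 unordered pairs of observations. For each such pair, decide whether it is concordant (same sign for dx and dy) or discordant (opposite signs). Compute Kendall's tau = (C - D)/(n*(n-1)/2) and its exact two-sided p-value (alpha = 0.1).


Step 1: Enumerate the 21 unordered pairs (i,j) with i<j and classify each by sign(x_j-x_i) * sign(y_j-y_i).
  (1,2):dx=+10,dy=+3->C; (1,3):dx=+2,dy=+1->C; (1,4):dx=+3,dy=+6->C; (1,5):dx=+9,dy=+10->C
  (1,6):dx=+4,dy=+12->C; (1,7):dx=+6,dy=+8->C; (2,3):dx=-8,dy=-2->C; (2,4):dx=-7,dy=+3->D
  (2,5):dx=-1,dy=+7->D; (2,6):dx=-6,dy=+9->D; (2,7):dx=-4,dy=+5->D; (3,4):dx=+1,dy=+5->C
  (3,5):dx=+7,dy=+9->C; (3,6):dx=+2,dy=+11->C; (3,7):dx=+4,dy=+7->C; (4,5):dx=+6,dy=+4->C
  (4,6):dx=+1,dy=+6->C; (4,7):dx=+3,dy=+2->C; (5,6):dx=-5,dy=+2->D; (5,7):dx=-3,dy=-2->C
  (6,7):dx=+2,dy=-4->D
Step 2: C = 15, D = 6, total pairs = 21.
Step 3: tau = (C - D)/(n(n-1)/2) = (15 - 6)/21 = 0.428571.
Step 4: Exact two-sided p-value (enumerate n! = 5040 permutations of y under H0): p = 0.238889.
Step 5: alpha = 0.1. fail to reject H0.

tau_b = 0.4286 (C=15, D=6), p = 0.238889, fail to reject H0.


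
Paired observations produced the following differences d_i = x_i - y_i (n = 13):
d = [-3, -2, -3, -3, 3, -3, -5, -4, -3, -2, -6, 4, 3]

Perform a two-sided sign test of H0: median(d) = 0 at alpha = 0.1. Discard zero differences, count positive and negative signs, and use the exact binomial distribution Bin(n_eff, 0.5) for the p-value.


Step 1: Discard zero differences. Original n = 13; n_eff = number of nonzero differences = 13.
Nonzero differences (with sign): -3, -2, -3, -3, +3, -3, -5, -4, -3, -2, -6, +4, +3
Step 2: Count signs: positive = 3, negative = 10.
Step 3: Under H0: P(positive) = 0.5, so the number of positives S ~ Bin(13, 0.5).
Step 4: Two-sided exact p-value = sum of Bin(13,0.5) probabilities at or below the observed probability = 0.092285.
Step 5: alpha = 0.1. reject H0.

n_eff = 13, pos = 3, neg = 10, p = 0.092285, reject H0.
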